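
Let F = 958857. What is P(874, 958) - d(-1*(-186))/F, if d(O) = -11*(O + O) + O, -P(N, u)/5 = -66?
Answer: 105475572/319619 ≈ 330.00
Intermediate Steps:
P(N, u) = 330 (P(N, u) = -5*(-66) = 330)
d(O) = -21*O (d(O) = -22*O + O = -21*O)
P(874, 958) - d(-1*(-186))/F = 330 - (-(-21)*(-186))/958857 = 330 - (-21*186)/958857 = 330 - (-3906)/958857 = 330 - 1*(-1302/319619) = 330 + 1302/319619 = 105475572/319619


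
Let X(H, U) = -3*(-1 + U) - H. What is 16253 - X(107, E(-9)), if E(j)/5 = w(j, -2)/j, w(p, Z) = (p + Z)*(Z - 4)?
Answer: 16247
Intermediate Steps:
w(p, Z) = (-4 + Z)*(Z + p) (w(p, Z) = (Z + p)*(-4 + Z) = (-4 + Z)*(Z + p))
E(j) = 5*(12 - 6*j)/j (E(j) = 5*(((-2)² - 4*(-2) - 4*j - 2*j)/j) = 5*((4 + 8 - 4*j - 2*j)/j) = 5*((12 - 6*j)/j) = 5*(12 - 6*j)/j)
X(H, U) = 3 - H - 3*U (X(H, U) = (3 - 3*U) - H = 3 - H - 3*U)
16253 - X(107, E(-9)) = 16253 - (3 - 1*107 - 3*(-30 + 60/(-9))) = 16253 - (3 - 107 - 3*(-30 + 60*(-⅑))) = 16253 - (3 - 107 - 3*(-30 - 20/3)) = 16253 - (3 - 107 - 3*(-110/3)) = 16253 - (3 - 107 + 110) = 16253 - 1*6 = 16253 - 6 = 16247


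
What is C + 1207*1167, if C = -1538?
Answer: 1407031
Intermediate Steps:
C + 1207*1167 = -1538 + 1207*1167 = -1538 + 1408569 = 1407031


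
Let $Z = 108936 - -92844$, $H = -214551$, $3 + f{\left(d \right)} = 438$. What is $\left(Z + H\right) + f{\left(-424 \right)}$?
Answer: $-12336$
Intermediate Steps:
$f{\left(d \right)} = 435$ ($f{\left(d \right)} = -3 + 438 = 435$)
$Z = 201780$ ($Z = 108936 + 92844 = 201780$)
$\left(Z + H\right) + f{\left(-424 \right)} = \left(201780 - 214551\right) + 435 = -12771 + 435 = -12336$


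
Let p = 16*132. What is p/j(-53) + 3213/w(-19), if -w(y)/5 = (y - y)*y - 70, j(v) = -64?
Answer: -1191/50 ≈ -23.820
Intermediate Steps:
p = 2112
w(y) = 350 (w(y) = -5*((y - y)*y - 70) = -5*(0*y - 70) = -5*(0 - 70) = -5*(-70) = 350)
p/j(-53) + 3213/w(-19) = 2112/(-64) + 3213/350 = 2112*(-1/64) + 3213*(1/350) = -33 + 459/50 = -1191/50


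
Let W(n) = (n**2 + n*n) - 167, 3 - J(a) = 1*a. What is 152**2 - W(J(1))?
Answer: 23263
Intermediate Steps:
J(a) = 3 - a
W(n) = -167 + 2*n**2 (W(n) = (n**2 + n**2) - 167 = 2*n**2 - 167 = -167 + 2*n**2)
152**2 - W(J(1)) = 152**2 - (-167 + 2*(3 - 1*1)**2) = 23104 - (-167 + 2*(3 - 1)**2) = 23104 - (-167 + 2*2**2) = 23104 - (-167 + 2*4) = 23104 - (-167 + 8) = 23104 - 1*(-159) = 23104 + 159 = 23263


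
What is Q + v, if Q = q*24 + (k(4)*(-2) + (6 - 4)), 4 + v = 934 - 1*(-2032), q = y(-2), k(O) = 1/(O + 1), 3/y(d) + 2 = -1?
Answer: 14698/5 ≈ 2939.6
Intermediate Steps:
y(d) = -1 (y(d) = 3/(-2 - 1) = 3/(-3) = 3*(-1/3) = -1)
k(O) = 1/(1 + O)
q = -1
v = 2962 (v = -4 + (934 - 1*(-2032)) = -4 + (934 + 2032) = -4 + 2966 = 2962)
Q = -112/5 (Q = -1*24 + (-2/(1 + 4) + (6 - 4)) = -24 + (-2/5 + 2) = -24 + 8/5 = -112/5 ≈ -22.400)
Q + v = -112/5 + 2962 = 14698/5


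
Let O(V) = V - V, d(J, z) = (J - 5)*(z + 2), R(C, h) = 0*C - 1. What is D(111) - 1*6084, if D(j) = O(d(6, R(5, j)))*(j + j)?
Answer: -6084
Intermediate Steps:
R(C, h) = -1 (R(C, h) = 0 - 1 = -1)
d(J, z) = (-5 + J)*(2 + z)
O(V) = 0
D(j) = 0 (D(j) = 0*(j + j) = 0*(2*j) = 0)
D(111) - 1*6084 = 0 - 1*6084 = 0 - 6084 = -6084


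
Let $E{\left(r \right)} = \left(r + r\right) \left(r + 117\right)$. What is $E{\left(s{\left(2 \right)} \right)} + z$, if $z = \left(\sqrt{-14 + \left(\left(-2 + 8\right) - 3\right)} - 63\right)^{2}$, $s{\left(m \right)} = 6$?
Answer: $5434 - 126 i \sqrt{11} \approx 5434.0 - 417.89 i$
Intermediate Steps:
$E{\left(r \right)} = 2 r \left(117 + r\right)$
$z = \left(-63 + i \sqrt{11}\right)^{2}$ ($z = \left(\sqrt{-14 + \left(6 - 3\right)} - 63\right)^{2} = \left(\sqrt{-14 + 3} - 63\right)^{2} = \left(\sqrt{-11} - 63\right)^{2} = \left(i \sqrt{11} - 63\right)^{2} = \left(-63 + i \sqrt{11}\right)^{2} \approx 3958.0 - 417.89 i$)
$E{\left(s{\left(2 \right)} \right)} + z = 2 \cdot 6 \left(117 + 6\right) + \left(63 - i \sqrt{11}\right)^{2} = 2 \cdot 6 \cdot 123 + \left(63 - i \sqrt{11}\right)^{2} = 1476 + \left(63 - i \sqrt{11}\right)^{2}$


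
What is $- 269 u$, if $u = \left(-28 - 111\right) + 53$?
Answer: $23134$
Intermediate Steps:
$u = -86$ ($u = -139 + 53 = -86$)
$- 269 u = \left(-269\right) \left(-86\right) = 23134$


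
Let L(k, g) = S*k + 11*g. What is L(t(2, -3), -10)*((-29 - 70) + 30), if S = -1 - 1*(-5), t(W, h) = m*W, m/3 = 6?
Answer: -2346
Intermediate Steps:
m = 18 (m = 3*6 = 18)
t(W, h) = 18*W
S = 4 (S = -1 + 5 = 4)
L(k, g) = 4*k + 11*g
L(t(2, -3), -10)*((-29 - 70) + 30) = (4*(18*2) + 11*(-10))*((-29 - 70) + 30) = (4*36 - 110)*(-99 + 30) = (144 - 110)*(-69) = 34*(-69) = -2346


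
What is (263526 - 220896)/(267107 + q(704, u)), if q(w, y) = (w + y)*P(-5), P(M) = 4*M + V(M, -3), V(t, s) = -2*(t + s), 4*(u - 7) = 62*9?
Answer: 8526/52741 ≈ 0.16166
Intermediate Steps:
u = 293/2 (u = 7 + (62*9)/4 = 7 + (1/4)*558 = 7 + 279/2 = 293/2 ≈ 146.50)
V(t, s) = -2*s - 2*t (V(t, s) = -2*(s + t) = -2*s - 2*t)
P(M) = 6 + 2*M (P(M) = 4*M + (-2*(-3) - 2*M) = 4*M + (6 - 2*M) = 6 + 2*M)
q(w, y) = -4*w - 4*y (q(w, y) = (w + y)*(6 + 2*(-5)) = (w + y)*(6 - 10) = (w + y)*(-4) = -4*w - 4*y)
(263526 - 220896)/(267107 + q(704, u)) = (263526 - 220896)/(267107 + (-4*704 - 4*293/2)) = 42630/(267107 + (-2816 - 586)) = 42630/(267107 - 3402) = 42630/263705 = 42630*(1/263705) = 8526/52741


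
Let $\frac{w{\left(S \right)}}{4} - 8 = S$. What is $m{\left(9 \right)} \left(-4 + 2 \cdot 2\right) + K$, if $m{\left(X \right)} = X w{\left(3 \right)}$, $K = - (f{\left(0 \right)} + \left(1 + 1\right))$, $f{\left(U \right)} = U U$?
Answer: $-2$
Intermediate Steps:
$f{\left(U \right)} = U^{2}$
$w{\left(S \right)} = 32 + 4 S$
$K = -2$ ($K = - (0^{2} + \left(1 + 1\right)) = - (0 + 2) = \left(-1\right) 2 = -2$)
$m{\left(X \right)} = 44 X$ ($m{\left(X \right)} = X \left(32 + 4 \cdot 3\right) = X \left(32 + 12\right) = X 44 = 44 X$)
$m{\left(9 \right)} \left(-4 + 2 \cdot 2\right) + K = 44 \cdot 9 \left(-4 + 2 \cdot 2\right) - 2 = 396 \left(-4 + 4\right) - 2 = 396 \cdot 0 - 2 = 0 - 2 = -2$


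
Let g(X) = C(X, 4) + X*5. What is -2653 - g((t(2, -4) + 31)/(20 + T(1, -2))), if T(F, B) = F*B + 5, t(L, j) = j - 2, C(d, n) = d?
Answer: -61169/23 ≈ -2659.5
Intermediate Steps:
t(L, j) = -2 + j
T(F, B) = 5 + B*F (T(F, B) = B*F + 5 = 5 + B*F)
g(X) = 6*X (g(X) = X + X*5 = X + 5*X = 6*X)
-2653 - g((t(2, -4) + 31)/(20 + T(1, -2))) = -2653 - 6*((-2 - 4) + 31)/(20 + (5 - 2*1)) = -2653 - 6*(-6 + 31)/(20 + (5 - 2)) = -2653 - 6*25/(20 + 3) = -2653 - 6*25/23 = -2653 - 1*150/23 = -2653 - 150/23 = -61169/23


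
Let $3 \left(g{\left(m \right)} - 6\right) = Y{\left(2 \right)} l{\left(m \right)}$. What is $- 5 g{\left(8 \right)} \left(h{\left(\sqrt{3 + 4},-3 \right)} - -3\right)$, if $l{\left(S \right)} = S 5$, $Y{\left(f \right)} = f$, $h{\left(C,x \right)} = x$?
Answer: $0$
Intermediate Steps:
$l{\left(S \right)} = 5 S$
$g{\left(m \right)} = 6 + \frac{10 m}{3}$ ($g{\left(m \right)} = 6 + \frac{2 \cdot 5 m}{3} = 6 + \frac{10 m}{3}$)
$- 5 g{\left(8 \right)} \left(h{\left(\sqrt{3 + 4},-3 \right)} - -3\right) = - 5 \left(6 + \frac{10}{3} \cdot 8\right) \left(-3 - -3\right) = - 5 \left(6 + \frac{80}{3}\right) \left(-3 + 3\right) = \left(-5\right) \frac{98}{3} \cdot 0 = \left(- \frac{490}{3}\right) 0 = 0$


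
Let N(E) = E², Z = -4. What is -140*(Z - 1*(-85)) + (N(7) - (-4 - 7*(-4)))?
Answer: -11315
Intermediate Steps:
-140*(Z - 1*(-85)) + (N(7) - (-4 - 7*(-4))) = -140*(-4 - 1*(-85)) + (7² - (-4 - 7*(-4))) = -140*(-4 + 85) + (49 - (-4 + 28)) = -140*81 + (49 - 1*24) = -11340 + (49 - 24) = -11340 + 25 = -11315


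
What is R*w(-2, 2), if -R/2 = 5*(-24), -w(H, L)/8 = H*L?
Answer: 7680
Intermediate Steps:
w(H, L) = -8*H*L
R = 240 (R = -10*(-24) = -2*(-120) = 240)
R*w(-2, 2) = 240*(-8*(-2)*2) = 240*32 = 7680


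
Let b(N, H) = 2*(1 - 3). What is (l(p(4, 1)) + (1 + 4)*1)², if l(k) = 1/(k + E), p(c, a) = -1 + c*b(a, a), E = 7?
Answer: 2401/100 ≈ 24.010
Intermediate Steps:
b(N, H) = -4 (b(N, H) = 2*(-2) = -4)
p(c, a) = -1 - 4*c (p(c, a) = -1 + c*(-4) = -1 - 4*c)
l(k) = 1/(7 + k) (l(k) = 1/(k + 7) = 1/(7 + k))
(l(p(4, 1)) + (1 + 4)*1)² = (1/(7 + (-1 - 4*4)) + (1 + 4)*1)² = (1/(7 + (-1 - 16)) + 5*1)² = (1/(7 - 17) + 5)² = (1/(-10) + 5)² = (-⅒ + 5)² = (49/10)² = 2401/100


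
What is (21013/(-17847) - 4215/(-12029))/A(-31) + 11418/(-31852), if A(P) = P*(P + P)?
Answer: -1179231731669423/3285676848016818 ≈ -0.35890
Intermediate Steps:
A(P) = 2*P² (A(P) = P*(2*P) = 2*P²)
(21013/(-17847) - 4215/(-12029))/A(-31) + 11418/(-31852) = (21013/(-17847) - 4215/(-12029))/((2*(-31)²)) + 11418/(-31852) = (21013*(-1/17847) - 4215*(-1/12029))/((2*961)) + 11418*(-1/31852) = (-21013/17847 + 4215/12029)/1922 - 5709/15926 = -177540272/214681563*1/1922 - 5709/15926 = -88770136/206308982043 - 5709/15926 = -1179231731669423/3285676848016818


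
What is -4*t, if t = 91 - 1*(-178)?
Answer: -1076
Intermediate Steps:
t = 269 (t = 91 + 178 = 269)
-4*t = -4*269 = -1076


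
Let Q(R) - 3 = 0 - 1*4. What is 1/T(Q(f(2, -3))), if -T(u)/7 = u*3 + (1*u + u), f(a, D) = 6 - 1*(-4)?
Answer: 1/35 ≈ 0.028571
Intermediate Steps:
f(a, D) = 10 (f(a, D) = 6 + 4 = 10)
Q(R) = -1 (Q(R) = 3 + (0 - 1*4) = 3 + (0 - 4) = 3 - 4 = -1)
T(u) = -35*u (T(u) = -7*(u*3 + (1*u + u)) = -7*(3*u + (u + u)) = -7*(3*u + 2*u) = -35*u)
1/T(Q(f(2, -3))) = 1/(-35*(-1)) = 1/35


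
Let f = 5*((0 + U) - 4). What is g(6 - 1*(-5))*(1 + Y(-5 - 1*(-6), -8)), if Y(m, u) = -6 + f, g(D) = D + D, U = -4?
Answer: -990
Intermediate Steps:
f = -40 (f = 5*((0 - 4) - 4) = 5*(-4 - 4) = 5*(-8) = -40)
g(D) = 2*D
Y(m, u) = -46 (Y(m, u) = -6 - 40 = -46)
g(6 - 1*(-5))*(1 + Y(-5 - 1*(-6), -8)) = (2*(6 - 1*(-5)))*(1 - 46) = (2*(6 + 5))*(-45) = (2*11)*(-45) = 22*(-45) = -990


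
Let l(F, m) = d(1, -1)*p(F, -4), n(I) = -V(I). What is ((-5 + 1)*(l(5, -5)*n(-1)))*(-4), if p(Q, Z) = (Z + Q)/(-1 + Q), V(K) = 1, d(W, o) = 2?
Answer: -8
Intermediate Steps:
p(Q, Z) = (Q + Z)/(-1 + Q)
n(I) = -1 (n(I) = -1*1 = -1)
l(F, m) = 2*(-4 + F)/(-1 + F) (l(F, m) = 2*((F - 4)/(-1 + F)) = 2*((-4 + F)/(-1 + F)) = 2*(-4 + F)/(-1 + F))
((-5 + 1)*(l(5, -5)*n(-1)))*(-4) = ((-5 + 1)*((2*(-4 + 5)/(-1 + 5))*(-1)))*(-4) = -4*2*1/4*(-1)*(-4) = -4*2*(¼)*1*(-1)*(-4) = -2*(-1)*(-4) = -4*(-½)*(-4) = 2*(-4) = -8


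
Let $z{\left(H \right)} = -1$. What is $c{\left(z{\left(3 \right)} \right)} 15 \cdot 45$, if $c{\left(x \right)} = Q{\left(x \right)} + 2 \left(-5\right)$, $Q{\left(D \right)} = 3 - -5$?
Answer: $-1350$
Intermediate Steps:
$Q{\left(D \right)} = 8$ ($Q{\left(D \right)} = 3 + 5 = 8$)
$c{\left(x \right)} = -2$ ($c{\left(x \right)} = 8 + 2 \left(-5\right) = 8 - 10 = -2$)
$c{\left(z{\left(3 \right)} \right)} 15 \cdot 45 = \left(-2\right) 15 \cdot 45 = \left(-30\right) 45 = -1350$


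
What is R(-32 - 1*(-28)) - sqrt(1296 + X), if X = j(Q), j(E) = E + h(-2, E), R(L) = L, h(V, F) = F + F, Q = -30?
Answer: -4 - 3*sqrt(134) ≈ -38.728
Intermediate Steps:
h(V, F) = 2*F
j(E) = 3*E (j(E) = E + 2*E = 3*E)
X = -90 (X = 3*(-30) = -90)
R(-32 - 1*(-28)) - sqrt(1296 + X) = (-32 - 1*(-28)) - sqrt(1296 - 90) = (-32 + 28) - sqrt(1206) = -4 - 3*sqrt(134)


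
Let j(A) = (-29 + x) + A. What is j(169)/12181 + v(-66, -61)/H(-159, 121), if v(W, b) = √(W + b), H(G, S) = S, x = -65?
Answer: 75/12181 + I*√127/121 ≈ 0.0061571 + 0.093136*I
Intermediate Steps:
j(A) = -94 + A (j(A) = (-29 - 65) + A = -94 + A)
j(169)/12181 + v(-66, -61)/H(-159, 121) = (-94 + 169)/12181 + √(-66 - 61)/121 = 75*(1/12181) + √(-127)*(1/121) = 75/12181 + (I*√127)*(1/121) = 75/12181 + I*√127/121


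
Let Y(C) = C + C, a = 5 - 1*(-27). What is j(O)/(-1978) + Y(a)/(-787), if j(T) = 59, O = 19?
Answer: -173025/1556686 ≈ -0.11115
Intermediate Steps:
a = 32 (a = 5 + 27 = 32)
Y(C) = 2*C
j(O)/(-1978) + Y(a)/(-787) = 59/(-1978) + (2*32)/(-787) = 59*(-1/1978) + 64*(-1/787) = -59/1978 - 64/787 = -173025/1556686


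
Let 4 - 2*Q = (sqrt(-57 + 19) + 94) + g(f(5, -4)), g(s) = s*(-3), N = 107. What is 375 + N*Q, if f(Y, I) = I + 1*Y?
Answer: -8559/2 - 107*I*sqrt(38)/2 ≈ -4279.5 - 329.8*I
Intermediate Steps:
f(Y, I) = I + Y
g(s) = -3*s
Q = -87/2 - I*sqrt(38)/2 (Q = 2 - ((sqrt(-57 + 19) + 94) - 3*(-4 + 5))/2 = 2 - ((sqrt(-38) + 94) - 3*1)/2 = 2 - ((I*sqrt(38) + 94) - 3)/2 = 2 - ((94 + I*sqrt(38)) - 3)/2 = 2 - (91 + I*sqrt(38))/2 = 2 + (-91/2 - I*sqrt(38)/2) = -87/2 - I*sqrt(38)/2 ≈ -43.5 - 3.0822*I)
375 + N*Q = 375 + 107*(-87/2 - I*sqrt(38)/2) = 375 + (-9309/2 - 107*I*sqrt(38)/2) = -8559/2 - 107*I*sqrt(38)/2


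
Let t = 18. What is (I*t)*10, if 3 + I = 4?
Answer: 180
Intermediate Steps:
I = 1 (I = -3 + 4 = 1)
(I*t)*10 = (1*18)*10 = 18*10 = 180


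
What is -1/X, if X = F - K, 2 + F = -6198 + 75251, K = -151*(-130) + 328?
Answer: -1/49093 ≈ -2.0370e-5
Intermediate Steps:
K = 19958 (K = 19630 + 328 = 19958)
F = 69051 (F = -2 + (-6198 + 75251) = -2 + 69053 = 69051)
X = 49093 (X = 69051 - 1*19958 = 69051 - 19958 = 49093)
-1/X = -1/49093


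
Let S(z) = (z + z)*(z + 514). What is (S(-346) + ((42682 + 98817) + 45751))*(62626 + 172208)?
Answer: 16671804996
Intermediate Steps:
S(z) = 2*z*(514 + z) (S(z) = (2*z)*(514 + z) = 2*z*(514 + z))
(S(-346) + ((42682 + 98817) + 45751))*(62626 + 172208) = (2*(-346)*(514 - 346) + ((42682 + 98817) + 45751))*(62626 + 172208) = (2*(-346)*168 + (141499 + 45751))*234834 = (-116256 + 187250)*234834 = 70994*234834 = 16671804996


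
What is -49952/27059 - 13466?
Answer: -364426446/27059 ≈ -13468.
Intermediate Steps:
-49952/27059 - 13466 = -364426446/27059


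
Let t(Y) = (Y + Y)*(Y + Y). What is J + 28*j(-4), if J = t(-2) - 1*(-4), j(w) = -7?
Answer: -176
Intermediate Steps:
t(Y) = 4*Y² (t(Y) = (2*Y)*(2*Y) = 4*Y²)
J = 20 (J = 4*(-2)² - 1*(-4) = 4*4 + 4 = 16 + 4 = 20)
J + 28*j(-4) = 20 + 28*(-7) = 20 - 196 = -176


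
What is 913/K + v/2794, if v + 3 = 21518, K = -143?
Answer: 47793/36322 ≈ 1.3158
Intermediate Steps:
v = 21515 (v = -3 + 21518 = 21515)
913/K + v/2794 = 913/(-143) + 21515/2794 = 913*(-1/143) + 21515*(1/2794) = -83/13 + 21515/2794 = 47793/36322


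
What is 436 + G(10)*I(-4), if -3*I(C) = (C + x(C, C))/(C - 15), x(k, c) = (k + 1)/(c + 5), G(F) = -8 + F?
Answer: 24838/57 ≈ 435.75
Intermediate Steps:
x(k, c) = (1 + k)/(5 + c)
I(C) = -(C + (1 + C)/(5 + C))/(3*(-15 + C)) (I(C) = -(C + (1 + C)/(5 + C))/(3*(C - 15)) = -(C + (1 + C)/(5 + C))/(3*(-15 + C)))
436 + G(10)*I(-4) = 436 + (-8 + 10)*((-1 - 1*(-4) - 1*(-4)*(5 - 4))/(3*(-15 - 4)*(5 - 4))) = 436 + 2*((1/3)*(-1 + 4 - 1*(-4)*1)/(-19*1)) = 436 + 2*((1/3)*(-1/19)*1*(-1 + 4 + 4)) = 436 + 2*((1/3)*(-1/19)*1*7) = 436 + 2*(-7/57) = 436 - 14/57 = 24838/57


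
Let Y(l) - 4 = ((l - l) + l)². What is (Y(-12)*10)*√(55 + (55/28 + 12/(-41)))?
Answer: 740*√18671933/287 ≈ 11142.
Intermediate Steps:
Y(l) = 4 + l² (Y(l) = 4 + ((l - l) + l)² = 4 + (0 + l)² = 4 + l²)
(Y(-12)*10)*√(55 + (55/28 + 12/(-41))) = ((4 + (-12)²)*10)*√(55 + (55/28 + 12/(-41))) = ((4 + 144)*10)*√(55 + (55*(1/28) + 12*(-1/41))) = (148*10)*√(55 + (55/28 - 12/41)) = 1480*√(55 + 1919/1148) = 1480*√(65059/1148) = 1480*(√18671933/574) = 740*√18671933/287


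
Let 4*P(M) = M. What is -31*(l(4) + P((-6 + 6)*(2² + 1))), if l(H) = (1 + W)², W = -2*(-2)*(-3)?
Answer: -3751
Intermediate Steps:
W = -12 (W = 4*(-3) = -12)
P(M) = M/4
l(H) = 121 (l(H) = (1 - 12)² = (-11)² = 121)
-31*(l(4) + P((-6 + 6)*(2² + 1))) = -31*(121 + ((-6 + 6)*(2² + 1))/4) = -31*(121 + (0*(4 + 1))/4) = -31*(121 + (0*5)/4) = -31*(121 + (¼)*0) = -31*(121 + 0) = -31*121 = -3751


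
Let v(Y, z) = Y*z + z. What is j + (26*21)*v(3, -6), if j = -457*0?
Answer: -13104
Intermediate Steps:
v(Y, z) = z + Y*z
j = 0
j + (26*21)*v(3, -6) = 0 + (26*21)*(-6*(1 + 3)) = 0 + 546*(-6*4) = 0 + 546*(-24) = 0 - 13104 = -13104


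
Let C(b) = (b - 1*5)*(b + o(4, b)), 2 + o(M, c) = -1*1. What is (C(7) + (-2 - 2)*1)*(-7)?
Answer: -28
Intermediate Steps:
o(M, c) = -3 (o(M, c) = -2 - 1*1 = -2 - 1 = -3)
C(b) = (-5 + b)*(-3 + b) (C(b) = (b - 1*5)*(b - 3) = (b - 5)*(-3 + b) = (-5 + b)*(-3 + b))
(C(7) + (-2 - 2)*1)*(-7) = ((15 + 7² - 8*7) + (-2 - 2)*1)*(-7) = ((15 + 49 - 56) - 4*1)*(-7) = (8 - 4)*(-7) = 4*(-7) = -28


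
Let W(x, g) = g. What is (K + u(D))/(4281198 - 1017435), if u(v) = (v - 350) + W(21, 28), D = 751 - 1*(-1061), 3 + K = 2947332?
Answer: 155201/171777 ≈ 0.90350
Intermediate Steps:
K = 2947329 (K = -3 + 2947332 = 2947329)
D = 1812 (D = 751 + 1061 = 1812)
u(v) = -322 + v (u(v) = (v - 350) + 28 = (-350 + v) + 28 = -322 + v)
(K + u(D))/(4281198 - 1017435) = (2947329 + (-322 + 1812))/(4281198 - 1017435) = (2947329 + 1490)/3263763 = 2948819*(1/3263763) = 155201/171777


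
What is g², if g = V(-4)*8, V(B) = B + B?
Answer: 4096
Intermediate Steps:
V(B) = 2*B
g = -64 (g = (2*(-4))*8 = -8*8 = -64)
g² = (-64)² = 4096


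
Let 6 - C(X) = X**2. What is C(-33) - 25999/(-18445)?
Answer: -19949936/18445 ≈ -1081.6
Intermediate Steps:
C(X) = 6 - X**2
C(-33) - 25999/(-18445) = (6 - 1*(-33)**2) - 25999/(-18445) = (6 - 1*1089) - 25999*(-1/18445) = (6 - 1089) + 25999/18445 = -1083 + 25999/18445 = -19949936/18445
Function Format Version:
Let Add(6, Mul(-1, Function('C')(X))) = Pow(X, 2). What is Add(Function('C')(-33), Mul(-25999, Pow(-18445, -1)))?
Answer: Rational(-19949936, 18445) ≈ -1081.6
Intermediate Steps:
Function('C')(X) = Add(6, Mul(-1, Pow(X, 2)))
Add(Function('C')(-33), Mul(-25999, Pow(-18445, -1))) = Add(Add(6, Mul(-1, Pow(-33, 2))), Mul(-25999, Pow(-18445, -1))) = Add(Add(6, Mul(-1, 1089)), Mul(-25999, Rational(-1, 18445))) = Add(Add(6, -1089), Rational(25999, 18445)) = Add(-1083, Rational(25999, 18445)) = Rational(-19949936, 18445)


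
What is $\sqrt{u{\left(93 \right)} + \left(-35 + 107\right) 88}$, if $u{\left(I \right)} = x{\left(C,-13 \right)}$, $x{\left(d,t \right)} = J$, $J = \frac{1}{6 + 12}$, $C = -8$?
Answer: $\frac{\sqrt{228098}}{6} \approx 79.599$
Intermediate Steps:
$J = \frac{1}{18} \approx 0.055556$
$x{\left(d,t \right)} = \frac{1}{18}$
$u{\left(I \right)} = \frac{1}{18}$
$\sqrt{u{\left(93 \right)} + \left(-35 + 107\right) 88} = \sqrt{\frac{1}{18} + \left(-35 + 107\right) 88} = \sqrt{\frac{1}{18} + 72 \cdot 88} = \sqrt{\frac{1}{18} + 6336} = \sqrt{\frac{114049}{18}} = \frac{\sqrt{228098}}{6}$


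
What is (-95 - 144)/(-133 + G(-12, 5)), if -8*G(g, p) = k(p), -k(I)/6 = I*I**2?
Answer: 956/157 ≈ 6.0892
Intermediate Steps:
k(I) = -6*I**3 (k(I) = -6*I*I**2 = -6*I**3)
G(g, p) = 3*p**3/4 (G(g, p) = -(-3)*p**3/4 = 3*p**3/4)
(-95 - 144)/(-133 + G(-12, 5)) = (-95 - 144)/(-133 + (3/4)*5**3) = -239/(-133 + (3/4)*125) = -239/(-133 + 375/4) = -239/(-157/4) = -239*(-4/157) = 956/157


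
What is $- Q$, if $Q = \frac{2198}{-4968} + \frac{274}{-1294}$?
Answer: $\frac{1051361}{1607148} \approx 0.65418$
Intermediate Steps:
$Q = - \frac{1051361}{1607148}$ ($Q = 2198 \left(- \frac{1}{4968}\right) + 274 \left(- \frac{1}{1294}\right) = - \frac{1099}{2484} - \frac{137}{647} = - \frac{1051361}{1607148} \approx -0.65418$)
$- Q = \left(-1\right) \left(- \frac{1051361}{1607148}\right) = \frac{1051361}{1607148}$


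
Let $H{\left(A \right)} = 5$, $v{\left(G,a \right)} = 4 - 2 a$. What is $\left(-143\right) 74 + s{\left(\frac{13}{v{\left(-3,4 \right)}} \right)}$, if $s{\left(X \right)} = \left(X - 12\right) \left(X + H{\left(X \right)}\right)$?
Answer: $- \frac{169739}{16} \approx -10609.0$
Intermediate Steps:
$s{\left(X \right)} = \left(-12 + X\right) \left(5 + X\right)$ ($s{\left(X \right)} = \left(X - 12\right) \left(X + 5\right) = \left(-12 + X\right) \left(5 + X\right)$)
$\left(-143\right) 74 + s{\left(\frac{13}{v{\left(-3,4 \right)}} \right)} = \left(-143\right) 74 - \left(60 - \frac{169}{\left(4 - 8\right)^{2}} + 7 \cdot 13 \frac{1}{4 - 8}\right) = -10582 - \left(60 - \frac{169}{\left(4 - 8\right)^{2}} + 7 \cdot 13 \frac{1}{4 - 8}\right) = -10582 - \left(60 - \frac{169}{16} + 7 \cdot 13 \frac{1}{-4}\right) = -10582 - \left(60 - \frac{169}{16} + 7 \cdot 13 \left(- \frac{1}{4}\right)\right) = -10582 - \left(\frac{149}{4} - \frac{169}{16}\right) = -10582 + \left(-60 + \frac{169}{16} + \frac{91}{4}\right) = -10582 - \frac{427}{16} = - \frac{169739}{16}$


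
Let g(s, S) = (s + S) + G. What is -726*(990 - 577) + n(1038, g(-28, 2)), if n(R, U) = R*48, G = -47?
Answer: -250014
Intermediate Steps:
g(s, S) = -47 + S + s (g(s, S) = (s + S) - 47 = (S + s) - 47 = -47 + S + s)
n(R, U) = 48*R
-726*(990 - 577) + n(1038, g(-28, 2)) = -726*(990 - 577) + 48*1038 = -726*413 + 49824 = -299838 + 49824 = -250014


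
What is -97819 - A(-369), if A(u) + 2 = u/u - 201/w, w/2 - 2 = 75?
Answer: -15063771/154 ≈ -97817.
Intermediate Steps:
w = 154 (w = 4 + 2*75 = 4 + 150 = 154)
A(u) = -355/154 (A(u) = -2 + (u/u - 201/154) = -2 + (1 - 201*1/154) = -2 + (1 - 201/154) = -2 - 47/154 = -355/154)
-97819 - A(-369) = -97819 - 1*(-355/154) = -97819 + 355/154 = -15063771/154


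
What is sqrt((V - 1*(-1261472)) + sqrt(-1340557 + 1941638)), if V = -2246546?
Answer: sqrt(-985074 + sqrt(601081)) ≈ 992.12*I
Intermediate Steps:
sqrt((V - 1*(-1261472)) + sqrt(-1340557 + 1941638)) = sqrt((-2246546 - 1*(-1261472)) + sqrt(-1340557 + 1941638)) = sqrt((-2246546 + 1261472) + sqrt(601081)) = sqrt(-985074 + sqrt(601081))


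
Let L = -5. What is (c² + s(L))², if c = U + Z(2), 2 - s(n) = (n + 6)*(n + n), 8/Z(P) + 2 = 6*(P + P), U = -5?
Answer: 16426809/14641 ≈ 1122.0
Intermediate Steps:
Z(P) = 8/(-2 + 12*P) (Z(P) = 8/(-2 + 6*(P + P)) = 8/(-2 + 6*(2*P)) = 8/(-2 + 12*P))
s(n) = 2 - 2*n*(6 + n) (s(n) = 2 - (n + 6)*(n + n) = 2 - (6 + n)*2*n = 2 - 2*n*(6 + n))
c = -51/11 (c = -5 + 4/(-1 + 6*2) = -5 + 4/(-1 + 12) = -5 + 4/11 = -51/11 ≈ -4.6364)
(c² + s(L))² = ((-51/11)² + (2 - 12*(-5) - 2*(-5)²))² = (2601/121 + (2 + 60 - 2*25))² = (2601/121 + (2 + 60 - 50))² = (2601/121 + 12)² = (4053/121)² = 16426809/14641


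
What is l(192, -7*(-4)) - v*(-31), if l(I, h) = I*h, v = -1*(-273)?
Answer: 13839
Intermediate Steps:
v = 273
l(192, -7*(-4)) - v*(-31) = 192*(-7*(-4)) - 273*(-31) = 192*28 - 1*(-8463) = 5376 + 8463 = 13839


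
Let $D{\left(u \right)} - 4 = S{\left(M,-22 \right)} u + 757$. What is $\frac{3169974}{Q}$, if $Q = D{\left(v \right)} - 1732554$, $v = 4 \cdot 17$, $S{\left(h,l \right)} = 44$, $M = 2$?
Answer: $- \frac{1056658}{576267} \approx -1.8336$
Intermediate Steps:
$v = 68$
$D{\left(u \right)} = 761 + 44 u$ ($D{\left(u \right)} = 4 + \left(44 u + 757\right) = 4 + \left(757 + 44 u\right) = 761 + 44 u$)
$Q = -1728801$ ($Q = \left(761 + 44 \cdot 68\right) - 1732554 = \left(761 + 2992\right) - 1732554 = 3753 - 1732554 = -1728801$)
$\frac{3169974}{Q} = \frac{3169974}{-1728801} = 3169974 \left(- \frac{1}{1728801}\right) = - \frac{1056658}{576267}$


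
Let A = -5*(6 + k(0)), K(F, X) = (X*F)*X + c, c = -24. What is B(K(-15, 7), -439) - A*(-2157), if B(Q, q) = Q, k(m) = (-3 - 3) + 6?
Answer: -65469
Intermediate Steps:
k(m) = 0 (k(m) = -6 + 6 = 0)
K(F, X) = -24 + F*X² (K(F, X) = (X*F)*X - 24 = (F*X)*X - 24 = F*X² - 24 = -24 + F*X²)
A = -30 (A = -5*(6 + 0) = -5*6 = -30)
B(K(-15, 7), -439) - A*(-2157) = (-24 - 15*7²) - (-30)*(-2157) = (-24 - 15*49) - 1*64710 = (-24 - 735) - 64710 = -759 - 64710 = -65469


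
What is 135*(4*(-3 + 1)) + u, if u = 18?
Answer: -1062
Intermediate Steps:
135*(4*(-3 + 1)) + u = 135*(4*(-3 + 1)) + 18 = 135*(4*(-2)) + 18 = 135*(-8) + 18 = -1080 + 18 = -1062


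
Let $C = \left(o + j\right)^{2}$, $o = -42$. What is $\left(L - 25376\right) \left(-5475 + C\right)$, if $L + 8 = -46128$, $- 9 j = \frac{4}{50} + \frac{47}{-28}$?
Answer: $\frac{20982601626667}{78750} \approx 2.6645 \cdot 10^{8}$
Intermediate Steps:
$j = \frac{373}{2100}$ ($j = - \frac{\frac{4}{50} + \frac{47}{-28}}{9} = - \frac{4 \cdot \frac{1}{50} + 47 \left(- \frac{1}{28}\right)}{9} = - \frac{\frac{2}{25} - \frac{47}{28}}{9} = \left(- \frac{1}{9}\right) \left(- \frac{1119}{700}\right) = \frac{373}{2100} \approx 0.17762$)
$L = -46136$ ($L = -8 - 46128 = -46136$)
$C = \frac{7713581929}{4410000}$ ($C = \left(-42 + \frac{373}{2100}\right)^{2} = \left(- \frac{87827}{2100}\right)^{2} = \frac{7713581929}{4410000} \approx 1749.1$)
$\left(L - 25376\right) \left(-5475 + C\right) = \left(-46136 - 25376\right) \left(-5475 + \frac{7713581929}{4410000}\right) = \left(-71512\right) \left(- \frac{16431168071}{4410000}\right) = \frac{20982601626667}{78750}$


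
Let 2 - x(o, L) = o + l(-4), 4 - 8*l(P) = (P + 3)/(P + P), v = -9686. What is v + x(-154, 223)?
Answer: -609951/64 ≈ -9530.5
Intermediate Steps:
l(P) = ½ - (3 + P)/(16*P) (l(P) = ½ - (P + 3)/(8*(P + P)) = ½ - (3 + P)/(8*(2*P)) = ½ - (3 + P)*1/(2*P)/8 = ½ - (3 + P)/(16*P))
x(o, L) = 97/64 - o (x(o, L) = 2 - (o + (1/16)*(-3 + 7*(-4))/(-4)) = 2 - (o + (1/16)*(-¼)*(-3 - 28)) = 2 - (o + (1/16)*(-¼)*(-31)) = 2 - (o + 31/64) = 2 - (31/64 + o) = 2 + (-31/64 - o) = 97/64 - o)
v + x(-154, 223) = -9686 + (97/64 - 1*(-154)) = -9686 + (97/64 + 154) = -9686 + 9953/64 = -609951/64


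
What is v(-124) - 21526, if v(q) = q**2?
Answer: -6150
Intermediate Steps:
v(-124) - 21526 = (-124)**2 - 21526 = 15376 - 21526 = -6150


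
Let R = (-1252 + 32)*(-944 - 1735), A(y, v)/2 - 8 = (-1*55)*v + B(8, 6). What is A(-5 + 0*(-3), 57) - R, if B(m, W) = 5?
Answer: -3274624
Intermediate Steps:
A(y, v) = 26 - 110*v (A(y, v) = 16 + 2*((-1*55)*v + 5) = 16 + 2*(-55*v + 5) = 16 + 2*(5 - 55*v) = 16 + (10 - 110*v) = 26 - 110*v)
R = 3268380 (R = -1220*(-2679) = 3268380)
A(-5 + 0*(-3), 57) - R = (26 - 110*57) - 1*3268380 = (26 - 6270) - 3268380 = -6244 - 3268380 = -3274624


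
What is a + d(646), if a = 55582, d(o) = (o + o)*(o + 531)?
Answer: 1576266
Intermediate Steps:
d(o) = 2*o*(531 + o) (d(o) = (2*o)*(531 + o) = 2*o*(531 + o))
a + d(646) = 55582 + 2*646*(531 + 646) = 55582 + 2*646*1177 = 55582 + 1520684 = 1576266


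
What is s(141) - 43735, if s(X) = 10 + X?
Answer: -43584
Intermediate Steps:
s(141) - 43735 = (10 + 141) - 43735 = 151 - 43735 = -43584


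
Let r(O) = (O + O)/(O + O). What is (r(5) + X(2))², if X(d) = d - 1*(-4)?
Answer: 49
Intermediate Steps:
r(O) = 1 (r(O) = (2*O)/((2*O)) = (2*O)*(1/(2*O)) = 1)
X(d) = 4 + d (X(d) = d + 4 = 4 + d)
(r(5) + X(2))² = (1 + (4 + 2))² = (1 + 6)² = 7² = 49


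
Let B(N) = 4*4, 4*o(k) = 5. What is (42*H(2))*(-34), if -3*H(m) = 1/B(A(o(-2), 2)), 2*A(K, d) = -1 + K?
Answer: 119/4 ≈ 29.750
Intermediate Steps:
o(k) = 5/4 (o(k) = (¼)*5 = 5/4)
A(K, d) = -½ + K/2 (A(K, d) = (-1 + K)/2 = -½ + K/2)
B(N) = 16
H(m) = -1/48 (H(m) = -⅓/16 = -⅓*1/16 = -1/48)
(42*H(2))*(-34) = (42*(-1/48))*(-34) = -7/8*(-34) = 119/4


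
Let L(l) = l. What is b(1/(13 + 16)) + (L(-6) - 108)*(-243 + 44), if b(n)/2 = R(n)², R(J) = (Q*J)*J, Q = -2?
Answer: 16045376774/707281 ≈ 22686.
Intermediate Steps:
R(J) = -2*J² (R(J) = (-2*J)*J = -2*J²)
b(n) = 8*n⁴ (b(n) = 2*(-2*n²)² = 2*(4*n⁴) = 8*n⁴)
b(1/(13 + 16)) + (L(-6) - 108)*(-243 + 44) = 8*(1/(13 + 16))⁴ + (-6 - 108)*(-243 + 44) = 8*(1/29)⁴ - 114*(-199) = 8*(1/29)⁴ + 22686 = 8*(1/707281) + 22686 = 8/707281 + 22686 = 16045376774/707281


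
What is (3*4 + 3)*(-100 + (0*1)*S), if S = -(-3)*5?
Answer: -1500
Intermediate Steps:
S = 15 (S = -3*(-5) = 15)
(3*4 + 3)*(-100 + (0*1)*S) = (3*4 + 3)*(-100 + (0*1)*15) = (12 + 3)*(-100 + 0*15) = 15*(-100 + 0) = 15*(-100) = -1500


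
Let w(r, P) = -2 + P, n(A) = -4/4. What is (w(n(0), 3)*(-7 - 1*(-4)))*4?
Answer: -12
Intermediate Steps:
n(A) = -1 (n(A) = -4*¼ = -1)
(w(n(0), 3)*(-7 - 1*(-4)))*4 = ((-2 + 3)*(-7 - 1*(-4)))*4 = (1*(-7 + 4))*4 = (1*(-3))*4 = -3*4 = -12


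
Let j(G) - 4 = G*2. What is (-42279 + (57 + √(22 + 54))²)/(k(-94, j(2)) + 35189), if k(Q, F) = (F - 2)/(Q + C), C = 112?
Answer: -58431/52784 + 171*√19/26392 ≈ -1.0787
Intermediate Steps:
j(G) = 4 + 2*G (j(G) = 4 + G*2 = 4 + 2*G)
k(Q, F) = (-2 + F)/(112 + Q) (k(Q, F) = (F - 2)/(Q + 112) = (-2 + F)/(112 + Q))
(-42279 + (57 + √(22 + 54))²)/(k(-94, j(2)) + 35189) = (-42279 + (57 + √(22 + 54))²)/((-2 + (4 + 2*2))/(112 - 94) + 35189) = (-42279 + (57 + √76)²)/((-2 + (4 + 4))/18 + 35189) = (-42279 + (57 + 2*√19)²)/((-2 + 8)/18 + 35189) = (-42279 + (57 + 2*√19)²)/((1/18)*6 + 35189) = (-42279 + (57 + 2*√19)²)/(⅓ + 35189) = (-42279 + (57 + 2*√19)²)/(105568/3) = (-42279 + (57 + 2*√19)²)*(3/105568) = -126837/105568 + 3*(57 + 2*√19)²/105568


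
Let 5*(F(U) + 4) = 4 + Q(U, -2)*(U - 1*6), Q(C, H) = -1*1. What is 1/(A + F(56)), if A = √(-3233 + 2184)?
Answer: -330/30581 - 25*I*√1049/30581 ≈ -0.010791 - 0.026477*I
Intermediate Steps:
Q(C, H) = -1
F(U) = -2 - U/5 (F(U) = -4 + (4 - (U - 1*6))/5 = -4 + (4 - (U - 6))/5 = -4 + (4 - (-6 + U))/5 = -4 + (4 + (6 - U))/5 = -4 + (10 - U)/5 = -4 + (2 - U/5) = -2 - U/5)
A = I*√1049 (A = √(-1049) = I*√1049 ≈ 32.388*I)
1/(A + F(56)) = 1/(I*√1049 + (-2 - ⅕*56)) = 1/(I*√1049 + (-2 - 56/5)) = 1/(I*√1049 - 66/5) = 1/(-66/5 + I*√1049)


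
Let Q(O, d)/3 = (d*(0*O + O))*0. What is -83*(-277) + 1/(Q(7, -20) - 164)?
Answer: 3770523/164 ≈ 22991.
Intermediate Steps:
Q(O, d) = 0 (Q(O, d) = 3*((d*(0*O + O))*0) = 3*((d*(0 + O))*0) = 3*((d*O)*0) = 3*((O*d)*0) = 3*0 = 0)
-83*(-277) + 1/(Q(7, -20) - 164) = -83*(-277) + 1/(0 - 164) = 22991 + 1/(-164) = 22991 - 1/164 = 3770523/164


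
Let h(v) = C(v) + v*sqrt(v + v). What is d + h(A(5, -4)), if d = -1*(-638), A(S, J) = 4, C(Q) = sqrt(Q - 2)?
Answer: 638 + 9*sqrt(2) ≈ 650.73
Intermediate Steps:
C(Q) = sqrt(-2 + Q)
h(v) = sqrt(-2 + v) + sqrt(2)*v**(3/2) (h(v) = sqrt(-2 + v) + v*sqrt(v + v) = sqrt(-2 + v) + v*sqrt(2*v) = sqrt(-2 + v) + v*(sqrt(2)*sqrt(v)) = sqrt(-2 + v) + sqrt(2)*v**(3/2))
d = 638
d + h(A(5, -4)) = 638 + (sqrt(-2 + 4) + sqrt(2)*4**(3/2)) = 638 + (sqrt(2) + sqrt(2)*8) = 638 + (sqrt(2) + 8*sqrt(2)) = 638 + 9*sqrt(2)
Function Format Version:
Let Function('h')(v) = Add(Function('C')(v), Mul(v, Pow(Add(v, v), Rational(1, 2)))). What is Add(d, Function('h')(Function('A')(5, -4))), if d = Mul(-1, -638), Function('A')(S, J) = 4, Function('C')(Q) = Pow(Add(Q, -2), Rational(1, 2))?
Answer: Add(638, Mul(9, Pow(2, Rational(1, 2)))) ≈ 650.73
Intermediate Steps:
Function('C')(Q) = Pow(Add(-2, Q), Rational(1, 2))
Function('h')(v) = Add(Pow(Add(-2, v), Rational(1, 2)), Mul(Pow(2, Rational(1, 2)), Pow(v, Rational(3, 2)))) (Function('h')(v) = Add(Pow(Add(-2, v), Rational(1, 2)), Mul(v, Pow(Add(v, v), Rational(1, 2)))) = Add(Pow(Add(-2, v), Rational(1, 2)), Mul(v, Pow(Mul(2, v), Rational(1, 2)))) = Add(Pow(Add(-2, v), Rational(1, 2)), Mul(v, Mul(Pow(2, Rational(1, 2)), Pow(v, Rational(1, 2))))) = Add(Pow(Add(-2, v), Rational(1, 2)), Mul(Pow(2, Rational(1, 2)), Pow(v, Rational(3, 2)))))
d = 638
Add(d, Function('h')(Function('A')(5, -4))) = Add(638, Add(Pow(Add(-2, 4), Rational(1, 2)), Mul(Pow(2, Rational(1, 2)), Pow(4, Rational(3, 2))))) = Add(638, Add(Pow(2, Rational(1, 2)), Mul(Pow(2, Rational(1, 2)), 8))) = Add(638, Add(Pow(2, Rational(1, 2)), Mul(8, Pow(2, Rational(1, 2))))) = Add(638, Mul(9, Pow(2, Rational(1, 2))))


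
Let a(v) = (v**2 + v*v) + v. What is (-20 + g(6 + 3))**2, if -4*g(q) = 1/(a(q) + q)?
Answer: 207388801/518400 ≈ 400.06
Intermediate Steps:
a(v) = v + 2*v**2 (a(v) = (v**2 + v**2) + v = 2*v**2 + v = v + 2*v**2)
g(q) = -1/(4*(q + q*(1 + 2*q))) (g(q) = -1/(4*(q*(1 + 2*q) + q)) = -1/(4*(q + q*(1 + 2*q))))
(-20 + g(6 + 3))**2 = (-20 - 1/(8*(6 + 3)*(1 + (6 + 3))))**2 = (-20 - 1/8/(9*(1 + 9)))**2 = (-20 - 1/8*1/9/10)**2 = (-20 - 1/8*1/9*1/10)**2 = (-20 - 1/720)**2 = (-14401/720)**2 = 207388801/518400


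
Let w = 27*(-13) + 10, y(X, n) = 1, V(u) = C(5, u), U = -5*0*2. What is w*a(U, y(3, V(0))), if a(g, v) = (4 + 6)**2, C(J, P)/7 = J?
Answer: -34100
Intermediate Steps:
U = 0 (U = 0*2 = 0)
C(J, P) = 7*J
V(u) = 35 (V(u) = 7*5 = 35)
a(g, v) = 100 (a(g, v) = 10**2 = 100)
w = -341 (w = -351 + 10 = -341)
w*a(U, y(3, V(0))) = -341*100 = -34100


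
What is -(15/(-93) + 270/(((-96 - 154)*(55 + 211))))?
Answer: 34087/206150 ≈ 0.16535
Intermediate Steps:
-(15/(-93) + 270/(((-96 - 154)*(55 + 211)))) = -(15*(-1/93) + 270/((-250*266))) = -(-5/31 + 270/(-66500)) = -(-5/31 + 270*(-1/66500)) = -(-5/31 - 27/6650) = -1*(-34087/206150) = 34087/206150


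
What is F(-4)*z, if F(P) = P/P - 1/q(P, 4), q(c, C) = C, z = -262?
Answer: -393/2 ≈ -196.50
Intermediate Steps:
F(P) = ¾ (F(P) = P/P - 1/4 = 1 - 1*¼ = 1 - ¼ = ¾)
F(-4)*z = (¾)*(-262) = -393/2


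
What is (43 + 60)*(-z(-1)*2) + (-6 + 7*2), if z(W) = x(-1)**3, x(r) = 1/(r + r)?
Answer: 135/4 ≈ 33.750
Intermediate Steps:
x(r) = 1/(2*r)
z(W) = -1/8 (z(W) = ((1/2)/(-1))**3 = ((1/2)*(-1))**3 = (-1/2)**3 = -1/8)
(43 + 60)*(-z(-1)*2) + (-6 + 7*2) = (43 + 60)*(-1*(-1/8)*2) + (-6 + 7*2) = 103*((1/8)*2) + (-6 + 14) = 103*(1/4) + 8 = 103/4 + 8 = 135/4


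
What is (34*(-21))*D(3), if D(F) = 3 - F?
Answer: 0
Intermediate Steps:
(34*(-21))*D(3) = (34*(-21))*(3 - 1*3) = -714*(3 - 3) = -714*0 = 0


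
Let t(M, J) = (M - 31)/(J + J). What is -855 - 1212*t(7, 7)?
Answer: 8559/7 ≈ 1222.7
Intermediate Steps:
t(M, J) = (-31 + M)/(2*J) (t(M, J) = (-31 + M)/((2*J)) = (-31 + M)*(1/(2*J)) = (-31 + M)/(2*J))
-855 - 1212*t(7, 7) = -855 - 606*(-31 + 7)/7 = -855 - 606*(-24)/7 = -855 - 1212*(-12/7) = -855 + 14544/7 = 8559/7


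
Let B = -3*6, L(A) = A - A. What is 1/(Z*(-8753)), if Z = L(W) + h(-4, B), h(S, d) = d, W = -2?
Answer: 1/157554 ≈ 6.3470e-6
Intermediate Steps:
L(A) = 0
B = -18
Z = -18 (Z = 0 - 18 = -18)
1/(Z*(-8753)) = 1/(-18*(-8753)) = 1/157554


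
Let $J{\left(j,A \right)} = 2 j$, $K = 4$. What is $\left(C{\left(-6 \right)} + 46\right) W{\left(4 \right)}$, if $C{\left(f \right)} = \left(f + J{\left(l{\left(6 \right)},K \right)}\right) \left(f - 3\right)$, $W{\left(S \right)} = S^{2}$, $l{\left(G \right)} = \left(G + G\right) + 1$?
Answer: $-2144$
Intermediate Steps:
$l{\left(G \right)} = 1 + 2 G$ ($l{\left(G \right)} = 2 G + 1 = 1 + 2 G$)
$C{\left(f \right)} = \left(-3 + f\right) \left(26 + f\right)$ ($C{\left(f \right)} = \left(f + 2 \left(1 + 2 \cdot 6\right)\right) \left(f - 3\right) = \left(f + 2 \left(1 + 12\right)\right) \left(-3 + f\right) = \left(f + 2 \cdot 13\right) \left(-3 + f\right) = \left(f + 26\right) \left(-3 + f\right) = \left(26 + f\right) \left(-3 + f\right) = \left(-3 + f\right) \left(26 + f\right)$)
$\left(C{\left(-6 \right)} + 46\right) W{\left(4 \right)} = \left(\left(-78 + \left(-6\right)^{2} + 23 \left(-6\right)\right) + 46\right) 4^{2} = \left(\left(-78 + 36 - 138\right) + 46\right) 16 = \left(-180 + 46\right) 16 = \left(-134\right) 16 = -2144$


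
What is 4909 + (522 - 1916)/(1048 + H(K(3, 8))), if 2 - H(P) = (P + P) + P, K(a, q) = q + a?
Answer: 4991059/1017 ≈ 4907.6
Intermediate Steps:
K(a, q) = a + q
H(P) = 2 - 3*P (H(P) = 2 - ((P + P) + P) = 2 - (2*P + P) = 2 - 3*P)
4909 + (522 - 1916)/(1048 + H(K(3, 8))) = 4909 + (522 - 1916)/(1048 + (2 - 3*(3 + 8))) = 4909 - 1394/(1048 + (2 - 3*11)) = 4909 - 1394/(1048 + (2 - 33)) = 4909 - 1394/(1048 - 31) = 4909 - 1394/1017 = 4991059/1017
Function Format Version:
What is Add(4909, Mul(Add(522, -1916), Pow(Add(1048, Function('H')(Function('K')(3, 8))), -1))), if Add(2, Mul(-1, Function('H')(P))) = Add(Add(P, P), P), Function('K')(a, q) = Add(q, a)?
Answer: Rational(4991059, 1017) ≈ 4907.6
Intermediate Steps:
Function('K')(a, q) = Add(a, q)
Function('H')(P) = Add(2, Mul(-3, P)) (Function('H')(P) = Add(2, Mul(-1, Add(Add(P, P), P))) = Add(2, Mul(-1, Add(Mul(2, P), P))) = Add(2, Mul(-1, Mul(3, P))) = Add(2, Mul(-3, P)))
Add(4909, Mul(Add(522, -1916), Pow(Add(1048, Function('H')(Function('K')(3, 8))), -1))) = Add(4909, Mul(Add(522, -1916), Pow(Add(1048, Add(2, Mul(-3, Add(3, 8)))), -1))) = Add(4909, Mul(-1394, Pow(Add(1048, Add(2, Mul(-3, 11))), -1))) = Add(4909, Mul(-1394, Pow(Add(1048, Add(2, -33)), -1))) = Add(4909, Mul(-1394, Pow(Add(1048, -31), -1))) = Add(4909, Mul(-1394, Pow(1017, -1))) = Add(4909, Mul(-1394, Rational(1, 1017))) = Add(4909, Rational(-1394, 1017)) = Rational(4991059, 1017)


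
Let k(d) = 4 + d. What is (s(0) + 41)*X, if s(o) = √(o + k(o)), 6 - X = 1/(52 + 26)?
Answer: 20081/78 ≈ 257.45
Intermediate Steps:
X = 467/78 (X = 6 - 1/(52 + 26) = 6 - 1/78 = 467/78 ≈ 5.9872)
s(o) = √(4 + 2*o) (s(o) = √(o + (4 + o)) = √(4 + 2*o))
(s(0) + 41)*X = (√(4 + 2*0) + 41)*(467/78) = (√(4 + 0) + 41)*(467/78) = (√4 + 41)*(467/78) = (2 + 41)*(467/78) = 43*(467/78) = 20081/78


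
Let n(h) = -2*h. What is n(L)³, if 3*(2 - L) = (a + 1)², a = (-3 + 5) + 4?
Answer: 636056/27 ≈ 23558.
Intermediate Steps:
a = 6 (a = 2 + 4 = 6)
L = -43/3 (L = 2 - (6 + 1)²/3 = 2 - ⅓*7² = 2 - ⅓*49 = 2 - 49/3 = -43/3 ≈ -14.333)
n(L)³ = (-2*(-43/3))³ = (86/3)³ = 636056/27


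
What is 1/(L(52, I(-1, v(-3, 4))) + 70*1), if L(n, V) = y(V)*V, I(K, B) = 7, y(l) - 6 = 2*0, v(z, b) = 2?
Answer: 1/112 ≈ 0.0089286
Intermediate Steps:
y(l) = 6 (y(l) = 6 + 2*0 = 6 + 0 = 6)
L(n, V) = 6*V
1/(L(52, I(-1, v(-3, 4))) + 70*1) = 1/(6*7 + 70*1) = 1/(42 + 70) = 1/112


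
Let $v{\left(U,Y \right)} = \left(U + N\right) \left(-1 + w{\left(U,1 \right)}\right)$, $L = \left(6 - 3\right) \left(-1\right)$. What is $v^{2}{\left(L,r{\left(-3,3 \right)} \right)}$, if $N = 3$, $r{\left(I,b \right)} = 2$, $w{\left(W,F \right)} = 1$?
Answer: $0$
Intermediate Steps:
$L = -3$ ($L = 3 \left(-1\right) = -3$)
$v{\left(U,Y \right)} = 0$ ($v{\left(U,Y \right)} = \left(U + 3\right) \left(-1 + 1\right) = \left(3 + U\right) 0 = 0$)
$v^{2}{\left(L,r{\left(-3,3 \right)} \right)} = 0^{2} = 0$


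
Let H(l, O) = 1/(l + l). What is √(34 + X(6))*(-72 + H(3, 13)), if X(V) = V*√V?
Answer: -431*√(34 + 6*√6)/6 ≈ -501.28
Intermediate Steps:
X(V) = V^(3/2)
H(l, O) = 1/(2*l)
√(34 + X(6))*(-72 + H(3, 13)) = √(34 + 6^(3/2))*(-72 + (½)/3) = √(34 + 6*√6)*(-72 + (½)*(⅓)) = √(34 + 6*√6)*(-72 + ⅙) = √(34 + 6*√6)*(-431/6) = -431*√(34 + 6*√6)/6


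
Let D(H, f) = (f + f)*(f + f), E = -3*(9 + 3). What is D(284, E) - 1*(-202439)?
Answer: 207623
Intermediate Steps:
E = -36 (E = -3*12 = -36)
D(H, f) = 4*f**2 (D(H, f) = (2*f)*(2*f) = 4*f**2)
D(284, E) - 1*(-202439) = 4*(-36)**2 - 1*(-202439) = 4*1296 + 202439 = 5184 + 202439 = 207623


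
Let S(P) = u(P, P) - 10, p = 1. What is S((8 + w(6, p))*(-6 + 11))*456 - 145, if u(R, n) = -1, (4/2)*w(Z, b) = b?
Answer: -5161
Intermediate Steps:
w(Z, b) = b/2
S(P) = -11 (S(P) = -1 - 10 = -11)
S((8 + w(6, p))*(-6 + 11))*456 - 145 = -11*456 - 145 = -5016 - 145 = -5161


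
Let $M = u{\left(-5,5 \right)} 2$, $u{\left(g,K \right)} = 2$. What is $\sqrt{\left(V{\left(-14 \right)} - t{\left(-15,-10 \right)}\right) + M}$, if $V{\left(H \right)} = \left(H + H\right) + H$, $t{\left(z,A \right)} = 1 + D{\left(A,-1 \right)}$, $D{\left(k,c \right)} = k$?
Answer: $i \sqrt{29} \approx 5.3852 i$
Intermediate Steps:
$M = 4$ ($M = 2 \cdot 2 = 4$)
$t{\left(z,A \right)} = 1 + A$
$V{\left(H \right)} = 3 H$ ($V{\left(H \right)} = 2 H + H = 3 H$)
$\sqrt{\left(V{\left(-14 \right)} - t{\left(-15,-10 \right)}\right) + M} = \sqrt{\left(3 \left(-14\right) - \left(1 - 10\right)\right) + 4} = \sqrt{\left(-42 - -9\right) + 4} = \sqrt{\left(-42 + 9\right) + 4} = \sqrt{-33 + 4} = \sqrt{-29} = i \sqrt{29}$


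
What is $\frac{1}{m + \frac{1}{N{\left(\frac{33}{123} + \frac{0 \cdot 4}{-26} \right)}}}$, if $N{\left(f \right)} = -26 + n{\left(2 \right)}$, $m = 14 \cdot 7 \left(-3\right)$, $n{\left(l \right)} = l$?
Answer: $- \frac{24}{7057} \approx -0.0034009$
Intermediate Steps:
$m = -294$ ($m = 98 \left(-3\right) = -294$)
$N{\left(f \right)} = -24$ ($N{\left(f \right)} = -26 + 2 = -24$)
$\frac{1}{m + \frac{1}{N{\left(\frac{33}{123} + \frac{0 \cdot 4}{-26} \right)}}} = \frac{1}{-294 + \frac{1}{-24}} = \frac{1}{-294 - \frac{1}{24}} = \frac{1}{- \frac{7057}{24}} = - \frac{24}{7057}$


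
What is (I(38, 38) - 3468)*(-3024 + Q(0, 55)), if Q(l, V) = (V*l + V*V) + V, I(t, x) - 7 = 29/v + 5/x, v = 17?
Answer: -62569332/323 ≈ -1.9371e+5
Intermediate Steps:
I(t, x) = 148/17 + 5/x (I(t, x) = 7 + (29/17 + 5/x) = 148/17 + 5/x)
Q(l, V) = V + V² + V*l (Q(l, V) = (V*l + V²) + V = (V² + V*l) + V = V + V² + V*l)
(I(38, 38) - 3468)*(-3024 + Q(0, 55)) = ((148/17 + 5/38) - 3468)*(-3024 + 55*(1 + 55 + 0)) = ((148/17 + 5*(1/38)) - 3468)*(-3024 + 55*56) = ((148/17 + 5/38) - 3468)*(-3024 + 3080) = (5709/646 - 3468)*56 = -2234619/646*56 = -62569332/323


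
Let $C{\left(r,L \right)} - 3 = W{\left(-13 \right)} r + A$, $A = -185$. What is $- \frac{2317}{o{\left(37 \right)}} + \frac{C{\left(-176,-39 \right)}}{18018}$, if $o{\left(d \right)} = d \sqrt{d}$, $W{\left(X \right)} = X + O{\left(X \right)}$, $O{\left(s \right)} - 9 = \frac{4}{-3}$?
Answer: $\frac{1135}{27027} - \frac{2317 \sqrt{37}}{1369} \approx -10.253$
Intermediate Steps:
$O{\left(s \right)} = \frac{23}{3}$ ($O{\left(s \right)} = 9 + \frac{4}{-3} = 9 + 4 \left(- \frac{1}{3}\right) = 9 - \frac{4}{3} = \frac{23}{3}$)
$W{\left(X \right)} = \frac{23}{3} + X$ ($W{\left(X \right)} = X + \frac{23}{3} = \frac{23}{3} + X$)
$C{\left(r,L \right)} = -182 - \frac{16 r}{3}$ ($C{\left(r,L \right)} = 3 + \left(\left(\frac{23}{3} - 13\right) r - 185\right) = 3 - \left(185 + \frac{16 r}{3}\right) = -182 - \frac{16 r}{3}$)
$o{\left(d \right)} = d^{\frac{3}{2}}$
$- \frac{2317}{o{\left(37 \right)}} + \frac{C{\left(-176,-39 \right)}}{18018} = - \frac{2317}{37^{\frac{3}{2}}} + \frac{-182 - - \frac{2816}{3}}{18018} = - \frac{2317}{37 \sqrt{37}} + \left(-182 + \frac{2816}{3}\right) \frac{1}{18018} = - 2317 \frac{\sqrt{37}}{1369} + \frac{2270}{3} \cdot \frac{1}{18018} = - \frac{2317 \sqrt{37}}{1369} + \frac{1135}{27027} = \frac{1135}{27027} - \frac{2317 \sqrt{37}}{1369}$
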